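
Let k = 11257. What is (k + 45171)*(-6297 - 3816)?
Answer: -570656364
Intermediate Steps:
(k + 45171)*(-6297 - 3816) = (11257 + 45171)*(-6297 - 3816) = 56428*(-10113) = -570656364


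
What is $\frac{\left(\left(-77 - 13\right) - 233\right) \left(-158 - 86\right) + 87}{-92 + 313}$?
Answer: $\frac{78899}{221} \approx 357.01$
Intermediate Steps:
$\frac{\left(\left(-77 - 13\right) - 233\right) \left(-158 - 86\right) + 87}{-92 + 313} = \frac{\left(\left(-77 - 13\right) - 233\right) \left(-244\right) + 87}{221} = \left(\left(-90 - 233\right) \left(-244\right) + 87\right) \frac{1}{221} = \left(\left(-323\right) \left(-244\right) + 87\right) \frac{1}{221} = \left(78812 + 87\right) \frac{1}{221} = 78899 \cdot \frac{1}{221} = \frac{78899}{221}$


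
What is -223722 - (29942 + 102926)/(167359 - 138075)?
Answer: -1637901979/7321 ≈ -2.2373e+5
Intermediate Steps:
-223722 - (29942 + 102926)/(167359 - 138075) = -223722 - 132868/29284 = -223722 - 1*33217/7321 = -223722 - 33217/7321 = -1637901979/7321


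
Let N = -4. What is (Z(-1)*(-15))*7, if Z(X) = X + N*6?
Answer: 2625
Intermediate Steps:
Z(X) = -24 + X (Z(X) = X - 4*6 = X - 24 = -24 + X)
(Z(-1)*(-15))*7 = ((-24 - 1)*(-15))*7 = -25*(-15)*7 = 375*7 = 2625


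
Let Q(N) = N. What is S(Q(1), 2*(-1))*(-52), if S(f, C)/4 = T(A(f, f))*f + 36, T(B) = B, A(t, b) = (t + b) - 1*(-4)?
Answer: -8736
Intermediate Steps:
A(t, b) = 4 + b + t (A(t, b) = (b + t) + 4 = 4 + b + t)
S(f, C) = 144 + 4*f*(4 + 2*f) (S(f, C) = 4*((4 + f + f)*f + 36) = 4*((4 + 2*f)*f + 36) = 4*(f*(4 + 2*f) + 36) = 4*(36 + f*(4 + 2*f)) = 144 + 4*f*(4 + 2*f))
S(Q(1), 2*(-1))*(-52) = (144 + 8*1*(2 + 1))*(-52) = (144 + 8*1*3)*(-52) = (144 + 24)*(-52) = 168*(-52) = -8736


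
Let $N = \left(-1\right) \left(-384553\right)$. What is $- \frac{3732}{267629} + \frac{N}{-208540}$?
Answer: $- \frac{103695806117}{55811351660} \approx -1.858$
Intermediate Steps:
$N = 384553$
$- \frac{3732}{267629} + \frac{N}{-208540} = - \frac{3732}{267629} + \frac{384553}{-208540} = \left(-3732\right) \frac{1}{267629} + 384553 \left(- \frac{1}{208540}\right) = - \frac{3732}{267629} - \frac{384553}{208540} = - \frac{103695806117}{55811351660}$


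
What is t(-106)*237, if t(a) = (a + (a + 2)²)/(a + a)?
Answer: -1269135/106 ≈ -11973.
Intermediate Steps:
t(a) = (a + (2 + a)²)/(2*a) (t(a) = (a + (2 + a)²)/((2*a)) = (a + (2 + a)²)*(1/(2*a)) = (a + (2 + a)²)/(2*a))
t(-106)*237 = ((½)*(-106 + (2 - 106)²)/(-106))*237 = ((½)*(-1/106)*(-106 + (-104)²))*237 = ((½)*(-1/106)*(-106 + 10816))*237 = ((½)*(-1/106)*10710)*237 = -5355/106*237 = -1269135/106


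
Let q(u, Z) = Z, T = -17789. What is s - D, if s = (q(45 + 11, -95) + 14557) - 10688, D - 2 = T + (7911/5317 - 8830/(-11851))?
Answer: 1358456005916/63011767 ≈ 21559.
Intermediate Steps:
D = -1120649597258/63011767 (D = 2 + (-17789 + (7911/5317 - 8830/(-11851))) = 2 + (-17789 + (7911*(1/5317) - 8830*(-1/11851))) = 2 + (-17789 + (7911/5317 + 8830/11851)) = 2 + (-17789 + 140702371/63011767) = 2 - 1120775620792/63011767 = -1120649597258/63011767 ≈ -17785.)
s = 3774 (s = (-95 + 14557) - 10688 = 14462 - 10688 = 3774)
s - D = 3774 - 1*(-1120649597258/63011767) = 3774 + 1120649597258/63011767 = 1358456005916/63011767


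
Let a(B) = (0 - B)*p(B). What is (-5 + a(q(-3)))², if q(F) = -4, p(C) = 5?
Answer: 225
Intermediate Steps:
a(B) = -5*B (a(B) = (0 - B)*5 = -B*5 = -5*B)
(-5 + a(q(-3)))² = (-5 - 5*(-4))² = (-5 + 20)² = 15² = 225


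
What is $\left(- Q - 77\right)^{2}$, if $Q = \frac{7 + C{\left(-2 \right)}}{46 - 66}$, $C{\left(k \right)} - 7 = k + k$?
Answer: $\frac{23409}{4} \approx 5852.3$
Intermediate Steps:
$C{\left(k \right)} = 7 + 2 k$ ($C{\left(k \right)} = 7 + \left(k + k\right) = 7 + 2 k$)
$Q = - \frac{1}{2}$ ($Q = \frac{7 + \left(7 + 2 \left(-2\right)\right)}{46 - 66} = \frac{7 + \left(7 - 4\right)}{-20} = \left(7 + 3\right) \left(- \frac{1}{20}\right) = 10 \left(- \frac{1}{20}\right) = - \frac{1}{2} \approx -0.5$)
$\left(- Q - 77\right)^{2} = \left(\left(-1\right) \left(- \frac{1}{2}\right) - 77\right)^{2} = \left(\frac{1}{2} - 77\right)^{2} = \left(- \frac{153}{2}\right)^{2} = \frac{23409}{4}$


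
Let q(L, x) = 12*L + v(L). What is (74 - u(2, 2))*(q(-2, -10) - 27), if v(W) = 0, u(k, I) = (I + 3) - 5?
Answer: -3774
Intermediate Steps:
u(k, I) = -2 + I (u(k, I) = (3 + I) - 5 = -2 + I)
q(L, x) = 12*L (q(L, x) = 12*L + 0 = 12*L)
(74 - u(2, 2))*(q(-2, -10) - 27) = (74 - (-2 + 2))*(12*(-2) - 27) = (74 - 1*0)*(-24 - 27) = (74 + 0)*(-51) = 74*(-51) = -3774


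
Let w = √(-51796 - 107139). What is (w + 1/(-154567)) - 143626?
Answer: -22199839943/154567 + I*√158935 ≈ -1.4363e+5 + 398.67*I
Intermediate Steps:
w = I*√158935 (w = √(-158935) = I*√158935 ≈ 398.67*I)
(w + 1/(-154567)) - 143626 = (I*√158935 + 1/(-154567)) - 143626 = (I*√158935 - 1/154567) - 143626 = (-1/154567 + I*√158935) - 143626 = -22199839943/154567 + I*√158935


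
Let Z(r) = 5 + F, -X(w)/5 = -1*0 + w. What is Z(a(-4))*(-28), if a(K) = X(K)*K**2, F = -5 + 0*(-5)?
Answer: 0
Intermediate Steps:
X(w) = -5*w (X(w) = -5*(-1*0 + w) = -5*(0 + w) = -5*w)
F = -5 (F = -5 + 0 = -5)
a(K) = -5*K**3 (a(K) = (-5*K)*K**2 = -5*K**3)
Z(r) = 0 (Z(r) = 5 - 5 = 0)
Z(a(-4))*(-28) = 0*(-28) = 0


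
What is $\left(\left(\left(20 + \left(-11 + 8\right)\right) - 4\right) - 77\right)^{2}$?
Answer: $4096$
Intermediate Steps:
$\left(\left(\left(20 + \left(-11 + 8\right)\right) - 4\right) - 77\right)^{2} = \left(\left(\left(20 - 3\right) - 4\right) - 77\right)^{2} = \left(\left(17 - 4\right) - 77\right)^{2} = \left(13 - 77\right)^{2} = \left(-64\right)^{2} = 4096$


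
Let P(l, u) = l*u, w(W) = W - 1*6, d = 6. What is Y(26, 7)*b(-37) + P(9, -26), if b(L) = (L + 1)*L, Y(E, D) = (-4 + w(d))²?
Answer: 21078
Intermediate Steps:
w(W) = -6 + W (w(W) = W - 6 = -6 + W)
Y(E, D) = 16 (Y(E, D) = (-4 + (-6 + 6))² = (-4 + 0)² = (-4)² = 16)
b(L) = L*(1 + L) (b(L) = (1 + L)*L = L*(1 + L))
Y(26, 7)*b(-37) + P(9, -26) = 16*(-37*(1 - 37)) + 9*(-26) = 16*(-37*(-36)) - 234 = 16*1332 - 234 = 21312 - 234 = 21078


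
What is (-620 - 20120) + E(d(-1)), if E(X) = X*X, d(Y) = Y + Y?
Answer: -20736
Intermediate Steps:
d(Y) = 2*Y
E(X) = X²
(-620 - 20120) + E(d(-1)) = (-620 - 20120) + (2*(-1))² = -20740 + (-2)² = -20740 + 4 = -20736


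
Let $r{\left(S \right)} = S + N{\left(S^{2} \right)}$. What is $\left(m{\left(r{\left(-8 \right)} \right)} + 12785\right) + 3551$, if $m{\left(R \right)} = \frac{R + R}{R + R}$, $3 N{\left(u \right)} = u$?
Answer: $16337$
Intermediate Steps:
$N{\left(u \right)} = \frac{u}{3}$
$r{\left(S \right)} = S + \frac{S^{2}}{3}$
$m{\left(R \right)} = 1$ ($m{\left(R \right)} = \frac{2 R}{2 R} = 2 R \frac{1}{2 R} = 1$)
$\left(m{\left(r{\left(-8 \right)} \right)} + 12785\right) + 3551 = \left(1 + 12785\right) + 3551 = 12786 + 3551 = 16337$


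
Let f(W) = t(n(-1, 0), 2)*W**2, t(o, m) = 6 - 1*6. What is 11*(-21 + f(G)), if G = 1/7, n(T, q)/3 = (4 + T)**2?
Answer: -231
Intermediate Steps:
n(T, q) = 3*(4 + T)**2
t(o, m) = 0 (t(o, m) = 6 - 6 = 0)
G = 1/7 (G = 1*(1/7) = 1/7 ≈ 0.14286)
f(W) = 0 (f(W) = 0*W**2 = 0)
11*(-21 + f(G)) = 11*(-21 + 0) = 11*(-21) = -231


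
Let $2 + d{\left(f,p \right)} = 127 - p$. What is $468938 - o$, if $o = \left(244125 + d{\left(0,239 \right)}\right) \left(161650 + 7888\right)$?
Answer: $-41368667980$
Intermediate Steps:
$d{\left(f,p \right)} = 125 - p$ ($d{\left(f,p \right)} = -2 - \left(-127 + p\right) = 125 - p$)
$o = 41369136918$ ($o = \left(244125 + \left(125 - 239\right)\right) \left(161650 + 7888\right) = \left(244125 + \left(125 - 239\right)\right) 169538 = \left(244125 - 114\right) 169538 = 244011 \cdot 169538 = 41369136918$)
$468938 - o = 468938 - 41369136918 = -41368667980$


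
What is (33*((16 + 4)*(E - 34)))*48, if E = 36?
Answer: 63360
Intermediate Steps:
(33*((16 + 4)*(E - 34)))*48 = (33*((16 + 4)*(36 - 34)))*48 = (33*(20*2))*48 = (33*40)*48 = 1320*48 = 63360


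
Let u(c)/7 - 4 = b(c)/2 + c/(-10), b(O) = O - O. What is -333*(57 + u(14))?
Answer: -125208/5 ≈ -25042.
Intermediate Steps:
b(O) = 0
u(c) = 28 - 7*c/10 (u(c) = 28 + 7*(0/2 + c/(-10)) = 28 + 7*(0*(1/2) + c*(-1/10)) = 28 + 7*(0 - c/10) = 28 + 7*(-c/10) = 28 - 7*c/10)
-333*(57 + u(14)) = -333*(57 + (28 - 7/10*14)) = -333*(57 + (28 - 49/5)) = -333*(57 + 91/5) = -333*376/5 = -125208/5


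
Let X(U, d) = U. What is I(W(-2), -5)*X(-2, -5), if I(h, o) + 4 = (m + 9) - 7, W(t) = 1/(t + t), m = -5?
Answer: 14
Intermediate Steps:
W(t) = 1/(2*t)
I(h, o) = -7 (I(h, o) = -4 + ((-5 + 9) - 7) = -4 + (4 - 7) = -4 - 3 = -7)
I(W(-2), -5)*X(-2, -5) = -7*(-2) = 14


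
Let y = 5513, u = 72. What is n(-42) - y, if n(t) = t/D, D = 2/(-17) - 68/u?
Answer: -1778873/325 ≈ -5473.5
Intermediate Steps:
D = -325/306 (D = 2/(-17) - 68/72 = 2*(-1/17) - 68*1/72 = -2/17 - 17/18 = -325/306 ≈ -1.0621)
n(t) = -306*t/325 (n(t) = t/(-325/306) = t*(-306/325) = -306*t/325)
n(-42) - y = -306/325*(-42) - 1*5513 = 12852/325 - 5513 = -1778873/325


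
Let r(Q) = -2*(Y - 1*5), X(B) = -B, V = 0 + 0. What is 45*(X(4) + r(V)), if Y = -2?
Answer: 450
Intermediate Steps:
V = 0
r(Q) = 14 (r(Q) = -2*(-2 - 1*5) = -2*(-2 - 5) = -2*(-7) = 14)
45*(X(4) + r(V)) = 45*(-1*4 + 14) = 45*(-4 + 14) = 45*10 = 450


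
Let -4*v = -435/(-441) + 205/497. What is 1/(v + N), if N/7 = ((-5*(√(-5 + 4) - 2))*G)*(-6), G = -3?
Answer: 13721492589/21607752177700 + 6862651047*I/21607752177700 ≈ 0.00063503 + 0.0003176*I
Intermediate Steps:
v = -3650/10437 (v = -(-435/(-441) + 205/497)/4 = -(-435*(-1/441) + 205*(1/497))/4 = -(145/147 + 205/497)/4 = -¼*14600/10437 = -3650/10437 ≈ -0.34972)
N = 1260 - 630*I (N = 7*((-5*(√(-5 + 4) - 2)*(-3))*(-6)) = 7*((-5*(√(-1) - 2)*(-3))*(-6)) = 7*((-5*(I - 2)*(-3))*(-6)) = 7*((-5*(-2 + I)*(-3))*(-6)) = 7*(((10 - 5*I)*(-3))*(-6)) = 7*((-30 + 15*I)*(-6)) = 7*(180 - 90*I) = 1260 - 630*I ≈ 1260.0 - 630.0*I)
1/(v + N) = 1/(-3650/10437 + (1260 - 630*I)) = 1/(13146970/10437 - 630*I) = 108930969*(13146970/10437 + 630*I)/216077521777000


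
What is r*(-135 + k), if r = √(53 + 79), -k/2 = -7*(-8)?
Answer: -494*√33 ≈ -2837.8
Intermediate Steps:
k = -112 (k = -(-14)*(-8) = -2*56 = -112)
r = 2*√33 (r = √132 = 2*√33 ≈ 11.489)
r*(-135 + k) = (2*√33)*(-135 - 112) = (2*√33)*(-247) = -494*√33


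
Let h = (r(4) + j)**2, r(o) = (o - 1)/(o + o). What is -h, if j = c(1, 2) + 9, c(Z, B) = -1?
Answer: -4489/64 ≈ -70.141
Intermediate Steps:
r(o) = (-1 + o)/(2*o) (r(o) = (-1 + o)/((2*o)) = (-1 + o)*(1/(2*o)) = (-1 + o)/(2*o))
j = 8 (j = -1 + 9 = 8)
h = 4489/64 (h = ((1/2)*(-1 + 4)/4 + 8)**2 = ((1/2)*(1/4)*3 + 8)**2 = (3/8 + 8)**2 = (67/8)**2 = 4489/64 ≈ 70.141)
-h = -1*4489/64 = -4489/64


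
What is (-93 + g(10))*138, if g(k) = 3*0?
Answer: -12834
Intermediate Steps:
g(k) = 0
(-93 + g(10))*138 = (-93 + 0)*138 = -93*138 = -12834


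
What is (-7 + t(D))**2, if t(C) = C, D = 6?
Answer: 1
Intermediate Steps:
(-7 + t(D))**2 = (-7 + 6)**2 = (-1)**2 = 1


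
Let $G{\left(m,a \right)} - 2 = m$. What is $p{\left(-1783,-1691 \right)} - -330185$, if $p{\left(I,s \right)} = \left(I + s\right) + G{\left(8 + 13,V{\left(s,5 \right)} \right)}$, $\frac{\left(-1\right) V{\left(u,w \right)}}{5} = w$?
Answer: $326734$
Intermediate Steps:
$V{\left(u,w \right)} = - 5 w$
$G{\left(m,a \right)} = 2 + m$
$p{\left(I,s \right)} = 23 + I + s$ ($p{\left(I,s \right)} = \left(I + s\right) + \left(2 + \left(8 + 13\right)\right) = \left(I + s\right) + \left(2 + 21\right) = \left(I + s\right) + 23 = 23 + I + s$)
$p{\left(-1783,-1691 \right)} - -330185 = \left(23 - 1783 - 1691\right) - -330185 = -3451 + 330185 = 326734$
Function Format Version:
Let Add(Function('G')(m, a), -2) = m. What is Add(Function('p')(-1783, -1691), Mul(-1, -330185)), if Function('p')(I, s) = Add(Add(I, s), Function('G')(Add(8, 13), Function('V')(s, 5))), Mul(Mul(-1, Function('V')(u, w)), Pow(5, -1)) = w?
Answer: 326734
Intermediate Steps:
Function('V')(u, w) = Mul(-5, w)
Function('G')(m, a) = Add(2, m)
Function('p')(I, s) = Add(23, I, s) (Function('p')(I, s) = Add(Add(I, s), Add(2, Add(8, 13))) = Add(Add(I, s), Add(2, 21)) = Add(Add(I, s), 23) = Add(23, I, s))
Add(Function('p')(-1783, -1691), Mul(-1, -330185)) = Add(Add(23, -1783, -1691), Mul(-1, -330185)) = Add(-3451, 330185) = 326734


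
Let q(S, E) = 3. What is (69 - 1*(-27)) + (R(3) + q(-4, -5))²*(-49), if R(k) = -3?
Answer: 96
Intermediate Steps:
(69 - 1*(-27)) + (R(3) + q(-4, -5))²*(-49) = (69 - 1*(-27)) + (-3 + 3)²*(-49) = (69 + 27) + 0²*(-49) = 96 + 0*(-49) = 96 + 0 = 96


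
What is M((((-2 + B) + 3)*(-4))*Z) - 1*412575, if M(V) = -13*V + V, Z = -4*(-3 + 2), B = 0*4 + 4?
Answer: -411615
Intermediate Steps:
B = 4 (B = 0 + 4 = 4)
Z = 4 (Z = -4*(-1) = 4)
M(V) = -12*V
M((((-2 + B) + 3)*(-4))*Z) - 1*412575 = -12*((-2 + 4) + 3)*(-4)*4 - 1*412575 = -12*(2 + 3)*(-4)*4 - 412575 = -12*5*(-4)*4 - 412575 = -(-240)*4 - 412575 = -12*(-80) - 412575 = 960 - 412575 = -411615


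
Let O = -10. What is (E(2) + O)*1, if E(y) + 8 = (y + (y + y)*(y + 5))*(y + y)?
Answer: 102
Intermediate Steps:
E(y) = -8 + 2*y*(y + 2*y*(5 + y)) (E(y) = -8 + (y + (y + y)*(y + 5))*(y + y) = -8 + (y + (2*y)*(5 + y))*(2*y) = -8 + (y + 2*y*(5 + y))*(2*y) = -8 + 2*y*(y + 2*y*(5 + y)))
(E(2) + O)*1 = ((-8 + 4*2³ + 22*2²) - 10)*1 = ((-8 + 4*8 + 22*4) - 10)*1 = ((-8 + 32 + 88) - 10)*1 = (112 - 10)*1 = 102*1 = 102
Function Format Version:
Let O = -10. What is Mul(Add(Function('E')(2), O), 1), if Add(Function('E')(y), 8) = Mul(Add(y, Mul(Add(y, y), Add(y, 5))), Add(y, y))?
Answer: 102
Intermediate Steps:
Function('E')(y) = Add(-8, Mul(2, y, Add(y, Mul(2, y, Add(5, y))))) (Function('E')(y) = Add(-8, Mul(Add(y, Mul(Add(y, y), Add(y, 5))), Add(y, y))) = Add(-8, Mul(Add(y, Mul(Mul(2, y), Add(5, y))), Mul(2, y))) = Add(-8, Mul(Add(y, Mul(2, y, Add(5, y))), Mul(2, y))) = Add(-8, Mul(2, y, Add(y, Mul(2, y, Add(5, y))))))
Mul(Add(Function('E')(2), O), 1) = Mul(Add(Add(-8, Mul(4, Pow(2, 3)), Mul(22, Pow(2, 2))), -10), 1) = Mul(Add(Add(-8, Mul(4, 8), Mul(22, 4)), -10), 1) = Mul(Add(Add(-8, 32, 88), -10), 1) = Mul(Add(112, -10), 1) = Mul(102, 1) = 102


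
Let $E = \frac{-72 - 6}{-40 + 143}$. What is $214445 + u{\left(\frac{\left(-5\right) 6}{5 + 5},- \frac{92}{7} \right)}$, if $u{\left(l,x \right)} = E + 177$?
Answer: $\frac{22105988}{103} \approx 2.1462 \cdot 10^{5}$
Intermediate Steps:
$E = - \frac{78}{103} \approx -0.75728$
$u{\left(l,x \right)} = \frac{18153}{103}$ ($u{\left(l,x \right)} = - \frac{78}{103} + 177 = \frac{18153}{103}$)
$214445 + u{\left(\frac{\left(-5\right) 6}{5 + 5},- \frac{92}{7} \right)} = 214445 + \frac{18153}{103} = \frac{22105988}{103}$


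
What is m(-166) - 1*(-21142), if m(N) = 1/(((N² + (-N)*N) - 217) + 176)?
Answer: 866821/41 ≈ 21142.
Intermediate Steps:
m(N) = -1/41 (m(N) = 1/(((N² - N²) - 217) + 176) = 1/((0 - 217) + 176) = 1/(-217 + 176) = 1/(-41) = -1/41)
m(-166) - 1*(-21142) = -1/41 - 1*(-21142) = -1/41 + 21142 = 866821/41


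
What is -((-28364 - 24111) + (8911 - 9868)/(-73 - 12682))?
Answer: 669317668/12755 ≈ 52475.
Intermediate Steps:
-((-28364 - 24111) + (8911 - 9868)/(-73 - 12682)) = -(-52475 - 957/(-12755)) = -(-52475 - 957*(-1/12755)) = -(-52475 + 957/12755) = -1*(-669317668/12755) = 669317668/12755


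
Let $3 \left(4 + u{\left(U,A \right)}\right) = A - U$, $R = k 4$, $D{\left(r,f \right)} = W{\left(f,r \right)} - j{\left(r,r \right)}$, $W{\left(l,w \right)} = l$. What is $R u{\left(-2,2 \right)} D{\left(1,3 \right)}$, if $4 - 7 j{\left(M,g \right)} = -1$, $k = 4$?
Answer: $- \frac{2048}{21} \approx -97.524$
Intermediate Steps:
$j{\left(M,g \right)} = \frac{5}{7}$ ($j{\left(M,g \right)} = \frac{4}{7} - - \frac{1}{7} = \frac{4}{7} + \frac{1}{7} = \frac{5}{7}$)
$D{\left(r,f \right)} = - \frac{5}{7} + f$ ($D{\left(r,f \right)} = f - \frac{5}{7} = - \frac{5}{7} + f$)
$R = 16$ ($R = 4 \cdot 4 = 16$)
$u{\left(U,A \right)} = -4 - \frac{U}{3} + \frac{A}{3}$ ($u{\left(U,A \right)} = -4 + \frac{A - U}{3} = -4 + \left(- \frac{U}{3} + \frac{A}{3}\right) = -4 - \frac{U}{3} + \frac{A}{3}$)
$R u{\left(-2,2 \right)} D{\left(1,3 \right)} = 16 \left(-4 - - \frac{2}{3} + \frac{1}{3} \cdot 2\right) \left(- \frac{5}{7} + 3\right) = 16 \left(-4 + \frac{2}{3} + \frac{2}{3}\right) \frac{16}{7} = 16 \left(- \frac{8}{3}\right) \frac{16}{7} = \left(- \frac{128}{3}\right) \frac{16}{7} = - \frac{2048}{21}$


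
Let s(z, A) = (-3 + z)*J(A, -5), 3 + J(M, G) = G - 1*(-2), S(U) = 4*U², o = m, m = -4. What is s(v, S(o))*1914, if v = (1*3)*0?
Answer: 34452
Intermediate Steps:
o = -4
v = 0 (v = 3*0 = 0)
J(M, G) = -1 + G (J(M, G) = -3 + (G - 1*(-2)) = -3 + (G + 2) = -3 + (2 + G) = -1 + G)
s(z, A) = 18 - 6*z (s(z, A) = (-3 + z)*(-1 - 5) = (-3 + z)*(-6) = 18 - 6*z)
s(v, S(o))*1914 = (18 - 6*0)*1914 = (18 + 0)*1914 = 18*1914 = 34452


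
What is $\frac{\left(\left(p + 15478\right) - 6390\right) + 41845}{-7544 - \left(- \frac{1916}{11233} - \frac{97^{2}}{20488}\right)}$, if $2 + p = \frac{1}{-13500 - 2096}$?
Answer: $- \frac{45701532388391750}{6768835823748229} \approx -6.7518$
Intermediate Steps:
$p = - \frac{31193}{15596}$ ($p = -2 + \frac{1}{-13500 - 2096} = -2 + \frac{1}{-15596} = -2 - \frac{1}{15596} = - \frac{31193}{15596} \approx -2.0001$)
$\frac{\left(\left(p + 15478\right) - 6390\right) + 41845}{-7544 - \left(- \frac{1916}{11233} - \frac{97^{2}}{20488}\right)} = \frac{\left(\left(- \frac{31193}{15596} + 15478\right) - 6390\right) + 41845}{-7544 - \left(- \frac{1916}{11233} - \frac{97^{2}}{20488}\right)} = \frac{\left(\frac{241363695}{15596} - 6390\right) + 41845}{-7544 + \left(\left(-1916\right) \left(- \frac{1}{11233}\right) + 9409 \cdot \frac{1}{20488}\right)} = \frac{\frac{141705255}{15596} + 41845}{-7544 + \left(\frac{1916}{11233} + \frac{9409}{20488}\right)} = \frac{794319875}{15596 \left(-7544 + \frac{144946305}{230141704}\right)} = \frac{794319875}{15596 \left(- \frac{1736044068671}{230141704}\right)} = \frac{794319875}{15596} \left(- \frac{230141704}{1736044068671}\right) = - \frac{45701532388391750}{6768835823748229}$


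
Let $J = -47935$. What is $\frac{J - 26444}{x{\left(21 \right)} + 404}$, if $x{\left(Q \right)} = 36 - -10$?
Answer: $- \frac{24793}{150} \approx -165.29$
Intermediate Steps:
$x{\left(Q \right)} = 46$ ($x{\left(Q \right)} = 36 + 10 = 46$)
$\frac{J - 26444}{x{\left(21 \right)} + 404} = \frac{-47935 - 26444}{46 + 404} = - \frac{74379}{450} = \left(-74379\right) \frac{1}{450} = - \frac{24793}{150}$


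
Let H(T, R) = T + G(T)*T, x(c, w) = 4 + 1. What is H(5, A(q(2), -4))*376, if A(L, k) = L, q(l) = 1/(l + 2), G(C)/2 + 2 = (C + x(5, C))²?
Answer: 370360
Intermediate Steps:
x(c, w) = 5
G(C) = -4 + 2*(5 + C)² (G(C) = -4 + 2*(C + 5)² = -4 + 2*(5 + C)²)
q(l) = 1/(2 + l)
H(T, R) = T + T*(-4 + 2*(5 + T)²) (H(T, R) = T + (-4 + 2*(5 + T)²)*T = T + T*(-4 + 2*(5 + T)²))
H(5, A(q(2), -4))*376 = (5*(-3 + 2*(5 + 5)²))*376 = (5*(-3 + 2*10²))*376 = (5*(-3 + 2*100))*376 = (5*(-3 + 200))*376 = (5*197)*376 = 985*376 = 370360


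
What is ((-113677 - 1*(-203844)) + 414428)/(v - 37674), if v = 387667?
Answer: 72085/49999 ≈ 1.4417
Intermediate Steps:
((-113677 - 1*(-203844)) + 414428)/(v - 37674) = ((-113677 - 1*(-203844)) + 414428)/(387667 - 37674) = ((-113677 + 203844) + 414428)/349993 = (90167 + 414428)*(1/349993) = 504595*(1/349993) = 72085/49999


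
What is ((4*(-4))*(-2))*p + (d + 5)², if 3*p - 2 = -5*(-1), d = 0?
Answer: 299/3 ≈ 99.667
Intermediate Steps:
p = 7/3 (p = ⅔ + (-5*(-1))/3 = ⅔ + (⅓)*5 = ⅔ + 5/3 = 7/3 ≈ 2.3333)
((4*(-4))*(-2))*p + (d + 5)² = ((4*(-4))*(-2))*(7/3) + (0 + 5)² = -16*(-2)*(7/3) + 5² = 32*(7/3) + 25 = 224/3 + 25 = 299/3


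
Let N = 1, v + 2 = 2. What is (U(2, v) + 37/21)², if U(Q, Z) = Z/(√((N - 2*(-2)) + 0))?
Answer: 1369/441 ≈ 3.1043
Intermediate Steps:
v = 0 (v = -2 + 2 = 0)
U(Q, Z) = Z*√5/5 (U(Q, Z) = Z/(√((1 - 2*(-2)) + 0)) = Z/(√((1 + 4) + 0)) = Z/(√(5 + 0)) = Z/(√5) = Z*(√5/5) = Z*√5/5)
(U(2, v) + 37/21)² = ((⅕)*0*√5 + 37/21)² = (0 + 37*(1/21))² = (0 + 37/21)² = (37/21)² = 1369/441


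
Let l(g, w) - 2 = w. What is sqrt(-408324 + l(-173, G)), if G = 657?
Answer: I*sqrt(407665) ≈ 638.49*I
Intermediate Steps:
l(g, w) = 2 + w
sqrt(-408324 + l(-173, G)) = sqrt(-408324 + (2 + 657)) = sqrt(-408324 + 659) = sqrt(-407665) = I*sqrt(407665)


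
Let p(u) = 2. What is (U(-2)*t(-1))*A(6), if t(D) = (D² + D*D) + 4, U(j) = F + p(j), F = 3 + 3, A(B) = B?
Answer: 288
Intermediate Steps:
F = 6
U(j) = 8 (U(j) = 6 + 2 = 8)
t(D) = 4 + 2*D² (t(D) = (D² + D²) + 4 = 2*D² + 4 = 4 + 2*D²)
(U(-2)*t(-1))*A(6) = (8*(4 + 2*(-1)²))*6 = (8*(4 + 2*1))*6 = (8*(4 + 2))*6 = (8*6)*6 = 48*6 = 288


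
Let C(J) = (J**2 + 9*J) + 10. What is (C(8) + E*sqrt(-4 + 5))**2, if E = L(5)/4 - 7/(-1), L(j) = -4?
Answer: 23104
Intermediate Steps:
C(J) = 10 + J**2 + 9*J
E = 6 (E = -4/4 - 7/(-1) = -4*1/4 - 7*(-1) = -1 + 7 = 6)
(C(8) + E*sqrt(-4 + 5))**2 = ((10 + 8**2 + 9*8) + 6*sqrt(-4 + 5))**2 = ((10 + 64 + 72) + 6*sqrt(1))**2 = (146 + 6*1)**2 = (146 + 6)**2 = 152**2 = 23104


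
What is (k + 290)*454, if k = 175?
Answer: 211110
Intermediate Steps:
(k + 290)*454 = (175 + 290)*454 = 465*454 = 211110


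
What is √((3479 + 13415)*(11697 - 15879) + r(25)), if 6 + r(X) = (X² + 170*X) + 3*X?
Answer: 2*I*√17661441 ≈ 8405.1*I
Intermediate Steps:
r(X) = -6 + X² + 173*X (r(X) = -6 + ((X² + 170*X) + 3*X) = -6 + (X² + 173*X) = -6 + X² + 173*X)
√((3479 + 13415)*(11697 - 15879) + r(25)) = √((3479 + 13415)*(11697 - 15879) + (-6 + 25² + 173*25)) = √(16894*(-4182) + (-6 + 625 + 4325)) = √(-70650708 + 4944) = √(-70645764) = 2*I*√17661441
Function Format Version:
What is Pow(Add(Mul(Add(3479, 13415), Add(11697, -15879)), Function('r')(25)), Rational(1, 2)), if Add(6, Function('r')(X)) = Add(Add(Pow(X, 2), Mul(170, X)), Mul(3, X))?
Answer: Mul(2, I, Pow(17661441, Rational(1, 2))) ≈ Mul(8405.1, I)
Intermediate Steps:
Function('r')(X) = Add(-6, Pow(X, 2), Mul(173, X)) (Function('r')(X) = Add(-6, Add(Add(Pow(X, 2), Mul(170, X)), Mul(3, X))) = Add(-6, Add(Pow(X, 2), Mul(173, X))) = Add(-6, Pow(X, 2), Mul(173, X)))
Pow(Add(Mul(Add(3479, 13415), Add(11697, -15879)), Function('r')(25)), Rational(1, 2)) = Pow(Add(Mul(Add(3479, 13415), Add(11697, -15879)), Add(-6, Pow(25, 2), Mul(173, 25))), Rational(1, 2)) = Pow(Add(Mul(16894, -4182), Add(-6, 625, 4325)), Rational(1, 2)) = Pow(Add(-70650708, 4944), Rational(1, 2)) = Pow(-70645764, Rational(1, 2)) = Mul(2, I, Pow(17661441, Rational(1, 2)))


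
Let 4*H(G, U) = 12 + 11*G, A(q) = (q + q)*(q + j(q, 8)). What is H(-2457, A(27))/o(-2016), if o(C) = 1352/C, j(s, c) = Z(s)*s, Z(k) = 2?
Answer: 1701945/169 ≈ 10071.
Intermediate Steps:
j(s, c) = 2*s
A(q) = 6*q² (A(q) = (q + q)*(q + 2*q) = (2*q)*(3*q) = 6*q²)
H(G, U) = 3 + 11*G/4 (H(G, U) = (12 + 11*G)/4 = 3 + 11*G/4)
H(-2457, A(27))/o(-2016) = (3 + (11/4)*(-2457))/((1352/(-2016))) = (3 - 27027/4)/((1352*(-1/2016))) = -27015/(4*(-169/252)) = -27015/4*(-252/169) = 1701945/169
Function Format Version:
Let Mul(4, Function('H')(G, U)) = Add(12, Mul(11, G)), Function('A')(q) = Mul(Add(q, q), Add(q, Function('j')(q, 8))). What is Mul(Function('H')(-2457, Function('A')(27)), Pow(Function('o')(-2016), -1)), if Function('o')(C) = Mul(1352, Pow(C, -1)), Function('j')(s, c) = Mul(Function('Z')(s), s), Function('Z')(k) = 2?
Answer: Rational(1701945, 169) ≈ 10071.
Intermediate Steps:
Function('j')(s, c) = Mul(2, s)
Function('A')(q) = Mul(6, Pow(q, 2)) (Function('A')(q) = Mul(Add(q, q), Add(q, Mul(2, q))) = Mul(Mul(2, q), Mul(3, q)) = Mul(6, Pow(q, 2)))
Function('H')(G, U) = Add(3, Mul(Rational(11, 4), G)) (Function('H')(G, U) = Mul(Rational(1, 4), Add(12, Mul(11, G))) = Add(3, Mul(Rational(11, 4), G)))
Mul(Function('H')(-2457, Function('A')(27)), Pow(Function('o')(-2016), -1)) = Mul(Add(3, Mul(Rational(11, 4), -2457)), Pow(Mul(1352, Pow(-2016, -1)), -1)) = Mul(Add(3, Rational(-27027, 4)), Pow(Mul(1352, Rational(-1, 2016)), -1)) = Mul(Rational(-27015, 4), Pow(Rational(-169, 252), -1)) = Mul(Rational(-27015, 4), Rational(-252, 169)) = Rational(1701945, 169)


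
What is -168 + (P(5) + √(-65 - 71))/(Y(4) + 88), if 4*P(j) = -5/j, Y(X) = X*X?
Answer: -69889/416 + I*√34/52 ≈ -168.0 + 0.11213*I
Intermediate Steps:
Y(X) = X²
P(j) = -5/(4*j) (P(j) = (-5/j)/4 = -5/(4*j))
-168 + (P(5) + √(-65 - 71))/(Y(4) + 88) = -168 + (-5/4/5 + √(-65 - 71))/(4² + 88) = -168 + (-5/4*⅕ + √(-136))/(16 + 88) = -168 + (-¼ + 2*I*√34)/104 = -168 + (-¼ + 2*I*√34)*(1/104) = -168 + (-1/416 + I*√34/52) = -69889/416 + I*√34/52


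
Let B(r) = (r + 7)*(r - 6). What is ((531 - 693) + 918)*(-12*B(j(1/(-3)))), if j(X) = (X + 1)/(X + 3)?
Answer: 378189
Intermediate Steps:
j(X) = (1 + X)/(3 + X)
B(r) = (-6 + r)*(7 + r) (B(r) = (7 + r)*(-6 + r) = (-6 + r)*(7 + r))
((531 - 693) + 918)*(-12*B(j(1/(-3)))) = ((531 - 693) + 918)*(-12*(-42 + (1 + 1/(-3))/(3 + 1/(-3)) + ((1 + 1/(-3))/(3 + 1/(-3)))²)) = (-162 + 918)*(-12*(-42 + (1 + 1*(-⅓))/(3 + 1*(-⅓)) + ((1 + 1*(-⅓))/(3 + 1*(-⅓)))²)) = 756*(-12*(-42 + (1 - ⅓)/(3 - ⅓) + ((1 - ⅓)/(3 - ⅓))²)) = 756*(-12*(-42 + (⅔)/(8/3) + ((⅔)/(8/3))²)) = 756*(-12*(-42 + (3/8)*(⅔) + ((3/8)*(⅔))²)) = 756*(-12*(-42 + ¼ + (¼)²)) = 756*(-12*(-42 + ¼ + 1/16)) = 756*(-12*(-667/16)) = 756*(2001/4) = 378189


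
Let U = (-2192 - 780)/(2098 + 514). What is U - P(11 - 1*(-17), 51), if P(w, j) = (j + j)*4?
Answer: -267167/653 ≈ -409.14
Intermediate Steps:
P(w, j) = 8*j (P(w, j) = (2*j)*4 = 8*j)
U = -743/653 (U = -2972/2612 = -2972*1/2612 = -743/653 ≈ -1.1378)
U - P(11 - 1*(-17), 51) = -743/653 - 8*51 = -743/653 - 1*408 = -743/653 - 408 = -267167/653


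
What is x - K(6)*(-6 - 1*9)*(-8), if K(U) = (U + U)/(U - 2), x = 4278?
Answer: 3918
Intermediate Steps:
K(U) = 2*U/(-2 + U) (K(U) = (2*U)/(-2 + U) = 2*U/(-2 + U))
x - K(6)*(-6 - 1*9)*(-8) = 4278 - (2*6/(-2 + 6))*(-6 - 1*9)*(-8) = 4278 - (2*6/4)*(-6 - 9)*(-8) = 4278 - (2*6*(¼))*(-15)*(-8) = 4278 - 3*(-15)*(-8) = 4278 - (-45)*(-8) = 4278 - 1*360 = 4278 - 360 = 3918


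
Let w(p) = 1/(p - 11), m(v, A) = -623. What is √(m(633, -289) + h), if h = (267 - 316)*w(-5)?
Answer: I*√9919/4 ≈ 24.899*I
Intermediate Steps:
w(p) = 1/(-11 + p)
h = 49/16 (h = (267 - 316)/(-11 - 5) = -49/(-16) = -49*(-1/16) = 49/16 ≈ 3.0625)
√(m(633, -289) + h) = √(-623 + 49/16) = √(-9919/16) = I*√9919/4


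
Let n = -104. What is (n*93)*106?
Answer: -1025232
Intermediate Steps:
(n*93)*106 = -104*93*106 = -9672*106 = -1025232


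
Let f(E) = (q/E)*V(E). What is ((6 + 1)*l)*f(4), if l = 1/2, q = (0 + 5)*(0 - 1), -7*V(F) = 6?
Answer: 15/4 ≈ 3.7500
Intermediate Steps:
V(F) = -6/7 (V(F) = -1/7*6 = -6/7)
q = -5 (q = 5*(-1) = -5)
l = 1/2 ≈ 0.50000
f(E) = 30/(7*E) (f(E) = -5/E*(-6/7) = 30/(7*E))
((6 + 1)*l)*f(4) = ((6 + 1)*(1/2))*((30/7)/4) = (7*(1/2))*((30/7)*(1/4)) = (7/2)*(15/14) = 15/4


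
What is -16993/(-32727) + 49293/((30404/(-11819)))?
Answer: -19066036102837/995031708 ≈ -19161.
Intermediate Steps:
-16993/(-32727) + 49293/((30404/(-11819))) = -16993*(-1/32727) + 49293/((30404*(-1/11819))) = 16993/32727 + 49293/(-30404/11819) = 16993/32727 + 49293*(-11819/30404) = 16993/32727 - 582593967/30404 = -19066036102837/995031708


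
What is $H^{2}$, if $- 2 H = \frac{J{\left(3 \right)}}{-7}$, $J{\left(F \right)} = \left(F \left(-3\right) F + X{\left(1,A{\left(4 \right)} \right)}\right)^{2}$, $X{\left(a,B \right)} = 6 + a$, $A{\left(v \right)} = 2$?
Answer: $\frac{40000}{49} \approx 816.33$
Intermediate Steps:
$J{\left(F \right)} = \left(7 - 3 F^{2}\right)^{2}$ ($J{\left(F \right)} = \left(F \left(-3\right) F + \left(6 + 1\right)\right)^{2} = \left(- 3 F F + 7\right)^{2} = \left(- 3 F^{2} + 7\right)^{2} = \left(7 - 3 F^{2}\right)^{2}$)
$H = \frac{200}{7}$ ($H = - \frac{\left(-7 + 3 \cdot 3^{2}\right)^{2} \frac{1}{-7}}{2} = - \frac{\left(-7 + 3 \cdot 9\right)^{2} \left(- \frac{1}{7}\right)}{2} = - \frac{\left(-7 + 27\right)^{2} \left(- \frac{1}{7}\right)}{2} = - \frac{20^{2} \left(- \frac{1}{7}\right)}{2} = - \frac{400 \left(- \frac{1}{7}\right)}{2} = \left(- \frac{1}{2}\right) \left(- \frac{400}{7}\right) = \frac{200}{7} \approx 28.571$)
$H^{2} = \left(\frac{200}{7}\right)^{2} = \frac{40000}{49}$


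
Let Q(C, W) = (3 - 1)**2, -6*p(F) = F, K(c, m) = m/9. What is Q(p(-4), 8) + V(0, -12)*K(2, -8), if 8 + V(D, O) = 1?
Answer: 92/9 ≈ 10.222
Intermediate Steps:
K(c, m) = m/9 (K(c, m) = m*(1/9) = m/9)
p(F) = -F/6
V(D, O) = -7 (V(D, O) = -8 + 1 = -7)
Q(C, W) = 4 (Q(C, W) = 2**2 = 4)
Q(p(-4), 8) + V(0, -12)*K(2, -8) = 4 - 7*(-8)/9 = 4 - 7*(-8/9) = 4 + 56/9 = 92/9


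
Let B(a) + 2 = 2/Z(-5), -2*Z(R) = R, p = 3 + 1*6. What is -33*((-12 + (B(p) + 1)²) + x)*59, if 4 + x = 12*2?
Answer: -391347/25 ≈ -15654.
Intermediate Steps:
p = 9 (p = 3 + 6 = 9)
Z(R) = -R/2
B(a) = -6/5 (B(a) = -2 + 2/((-½*(-5))) = -2 + 2/(5/2) = -2 + 2*(⅖) = -2 + ⅘ = -6/5)
x = 20 (x = -4 + 12*2 = -4 + 24 = 20)
-33*((-12 + (B(p) + 1)²) + x)*59 = -33*((-12 + (-6/5 + 1)²) + 20)*59 = -33*((-12 + (-⅕)²) + 20)*59 = -33*((-12 + 1/25) + 20)*59 = -33*(-299/25 + 20)*59 = -33*201/25*59 = -6633/25*59 = -391347/25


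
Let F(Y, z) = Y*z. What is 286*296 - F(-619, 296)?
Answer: 267880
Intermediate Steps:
286*296 - F(-619, 296) = 286*296 - (-619)*296 = 84656 - 1*(-183224) = 84656 + 183224 = 267880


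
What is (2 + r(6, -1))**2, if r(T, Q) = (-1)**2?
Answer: 9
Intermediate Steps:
r(T, Q) = 1
(2 + r(6, -1))**2 = (2 + 1)**2 = 3**2 = 9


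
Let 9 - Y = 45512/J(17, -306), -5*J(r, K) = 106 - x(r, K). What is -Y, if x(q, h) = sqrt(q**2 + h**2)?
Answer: 23377159/82689 + 19342600*sqrt(13)/82689 ≈ 1126.1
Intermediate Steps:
x(q, h) = sqrt(h**2 + q**2)
J(r, K) = -106/5 + sqrt(K**2 + r**2)/5 (J(r, K) = -(106 - sqrt(K**2 + r**2))/5 = -106/5 + sqrt(K**2 + r**2)/5)
Y = 9 - 45512/(-106/5 + 17*sqrt(13)) (Y = 9 - 45512/(-106/5 + sqrt((-306)**2 + 17**2)/5) = 9 - 45512/(-106/5 + sqrt(93636 + 289)/5) = 9 - 45512/(-106/5 + sqrt(93925)/5) = 9 - 45512/(-106/5 + (85*sqrt(13))/5) = 9 - 45512/(-106/5 + 17*sqrt(13)) ≈ -1126.1)
-Y = -(-23377159/82689 - 19342600*sqrt(13)/82689) = 23377159/82689 + 19342600*sqrt(13)/82689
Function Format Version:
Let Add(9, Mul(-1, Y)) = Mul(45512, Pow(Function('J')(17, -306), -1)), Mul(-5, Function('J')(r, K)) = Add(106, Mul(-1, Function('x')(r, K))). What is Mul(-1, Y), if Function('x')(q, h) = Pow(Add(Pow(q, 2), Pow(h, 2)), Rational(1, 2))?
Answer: Add(Rational(23377159, 82689), Mul(Rational(19342600, 82689), Pow(13, Rational(1, 2)))) ≈ 1126.1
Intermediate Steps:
Function('x')(q, h) = Pow(Add(Pow(h, 2), Pow(q, 2)), Rational(1, 2))
Function('J')(r, K) = Add(Rational(-106, 5), Mul(Rational(1, 5), Pow(Add(Pow(K, 2), Pow(r, 2)), Rational(1, 2)))) (Function('J')(r, K) = Mul(Rational(-1, 5), Add(106, Mul(-1, Pow(Add(Pow(K, 2), Pow(r, 2)), Rational(1, 2))))) = Add(Rational(-106, 5), Mul(Rational(1, 5), Pow(Add(Pow(K, 2), Pow(r, 2)), Rational(1, 2)))))
Y = Add(9, Mul(-45512, Pow(Add(Rational(-106, 5), Mul(17, Pow(13, Rational(1, 2)))), -1))) (Y = Add(9, Mul(-1, Mul(45512, Pow(Add(Rational(-106, 5), Mul(Rational(1, 5), Pow(Add(Pow(-306, 2), Pow(17, 2)), Rational(1, 2)))), -1)))) = Add(9, Mul(-1, Mul(45512, Pow(Add(Rational(-106, 5), Mul(Rational(1, 5), Pow(Add(93636, 289), Rational(1, 2)))), -1)))) = Add(9, Mul(-1, Mul(45512, Pow(Add(Rational(-106, 5), Mul(Rational(1, 5), Pow(93925, Rational(1, 2)))), -1)))) = Add(9, Mul(-1, Mul(45512, Pow(Add(Rational(-106, 5), Mul(Rational(1, 5), Mul(85, Pow(13, Rational(1, 2))))), -1)))) = Add(9, Mul(-1, Mul(45512, Pow(Add(Rational(-106, 5), Mul(17, Pow(13, Rational(1, 2)))), -1)))) = Add(9, Mul(-45512, Pow(Add(Rational(-106, 5), Mul(17, Pow(13, Rational(1, 2)))), -1))) ≈ -1126.1)
Mul(-1, Y) = Mul(-1, Add(Rational(-23377159, 82689), Mul(Rational(-19342600, 82689), Pow(13, Rational(1, 2))))) = Add(Rational(23377159, 82689), Mul(Rational(19342600, 82689), Pow(13, Rational(1, 2))))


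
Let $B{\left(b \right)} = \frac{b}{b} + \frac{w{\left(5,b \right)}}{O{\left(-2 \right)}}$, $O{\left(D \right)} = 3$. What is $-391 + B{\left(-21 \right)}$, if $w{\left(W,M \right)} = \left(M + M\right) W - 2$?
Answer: $- \frac{1382}{3} \approx -460.67$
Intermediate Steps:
$w{\left(W,M \right)} = -2 + 2 M W$ ($w{\left(W,M \right)} = 2 M W - 2 = -2 + 2 M W$)
$B{\left(b \right)} = \frac{1}{3} + \frac{10 b}{3}$ ($B{\left(b \right)} = \frac{b}{b} + \frac{-2 + 2 b 5}{3} = 1 + \left(-2 + 10 b\right) \frac{1}{3} = 1 + \left(- \frac{2}{3} + \frac{10 b}{3}\right) = \frac{1}{3} + \frac{10 b}{3}$)
$-391 + B{\left(-21 \right)} = -391 + \left(\frac{1}{3} + \frac{10}{3} \left(-21\right)\right) = -391 + \left(\frac{1}{3} - 70\right) = -391 - \frac{209}{3} = - \frac{1382}{3}$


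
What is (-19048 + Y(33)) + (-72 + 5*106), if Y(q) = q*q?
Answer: -17501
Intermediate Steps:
Y(q) = q²
(-19048 + Y(33)) + (-72 + 5*106) = (-19048 + 33²) + (-72 + 5*106) = (-19048 + 1089) + (-72 + 530) = -17959 + 458 = -17501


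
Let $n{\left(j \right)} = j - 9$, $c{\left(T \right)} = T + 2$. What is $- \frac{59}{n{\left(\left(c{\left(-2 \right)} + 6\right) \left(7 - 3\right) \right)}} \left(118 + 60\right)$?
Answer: $- \frac{10502}{15} \approx -700.13$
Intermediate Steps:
$c{\left(T \right)} = 2 + T$
$n{\left(j \right)} = -9 + j$
$- \frac{59}{n{\left(\left(c{\left(-2 \right)} + 6\right) \left(7 - 3\right) \right)}} \left(118 + 60\right) = - \frac{59}{-9 + \left(\left(2 - 2\right) + 6\right) \left(7 - 3\right)} \left(118 + 60\right) = - \frac{59}{-9 + \left(0 + 6\right) 4} \cdot 178 = - \frac{59}{-9 + 6 \cdot 4} \cdot 178 = - \frac{59}{-9 + 24} \cdot 178 = - \frac{59}{15} \cdot 178 = \left(-59\right) \frac{1}{15} \cdot 178 = \left(- \frac{59}{15}\right) 178 = - \frac{10502}{15}$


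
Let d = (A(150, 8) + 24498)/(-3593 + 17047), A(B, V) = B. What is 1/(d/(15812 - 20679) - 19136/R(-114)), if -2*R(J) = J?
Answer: -1866197613/626519255492 ≈ -0.0029787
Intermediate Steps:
R(J) = -J/2
d = 12324/6727 (d = (150 + 24498)/(-3593 + 17047) = 24648/13454 = 24648*(1/13454) = 12324/6727 ≈ 1.8320)
1/(d/(15812 - 20679) - 19136/R(-114)) = 1/(12324/(6727*(15812 - 20679)) - 19136/((-½*(-114)))) = 1/((12324/6727)/(-4867) - 19136/57) = 1/((12324/6727)*(-1/4867) - 19136*1/57) = 1/(-12324/32740309 - 19136/57) = 1/(-626519255492/1866197613) = -1866197613/626519255492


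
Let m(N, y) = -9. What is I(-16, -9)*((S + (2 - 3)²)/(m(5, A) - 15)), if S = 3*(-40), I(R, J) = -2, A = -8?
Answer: -119/12 ≈ -9.9167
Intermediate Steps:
S = -120
I(-16, -9)*((S + (2 - 3)²)/(m(5, A) - 15)) = -2*(-120 + (2 - 3)²)/(-9 - 15) = -2*(-120 + (-1)²)/(-24) = -2*(-120 + 1)*(-1)/24 = -(-238)*(-1)/24 = -2*119/24 = -119/12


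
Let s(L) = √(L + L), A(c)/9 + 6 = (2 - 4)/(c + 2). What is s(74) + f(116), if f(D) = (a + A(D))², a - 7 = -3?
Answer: 8755681/3481 + 2*√37 ≈ 2527.4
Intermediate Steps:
a = 4 (a = 7 - 3 = 4)
A(c) = -54 - 18/(2 + c) (A(c) = -54 + 9*((2 - 4)/(c + 2)) = -54 + 9*(-2/(2 + c)) = -54 - 18/(2 + c))
f(D) = (4 + 18*(-7 - 3*D)/(2 + D))²
s(L) = √2*√L (s(L) = √(2*L) = √2*√L)
s(74) + f(116) = √2*√74 + 4*(59 + 25*116)²/(2 + 116)² = 2*√37 + 4*(59 + 2900)²/118² = 2*√37 + 4*(1/13924)*2959² = 2*√37 + 4*(1/13924)*8755681 = 2*√37 + 8755681/3481 = 8755681/3481 + 2*√37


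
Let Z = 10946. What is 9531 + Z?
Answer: 20477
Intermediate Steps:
9531 + Z = 9531 + 10946 = 20477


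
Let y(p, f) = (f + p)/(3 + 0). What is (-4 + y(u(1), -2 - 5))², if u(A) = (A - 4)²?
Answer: 100/9 ≈ 11.111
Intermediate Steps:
u(A) = (-4 + A)²
y(p, f) = f/3 + p/3 (y(p, f) = (f + p)/3 = (f + p)*(⅓) = f/3 + p/3)
(-4 + y(u(1), -2 - 5))² = (-4 + ((-2 - 5)/3 + (-4 + 1)²/3))² = (-4 + ((⅓)*(-7) + (⅓)*(-3)²))² = (-4 + (-7/3 + (⅓)*9))² = (-4 + (-7/3 + 3))² = (-4 + ⅔)² = (-10/3)² = 100/9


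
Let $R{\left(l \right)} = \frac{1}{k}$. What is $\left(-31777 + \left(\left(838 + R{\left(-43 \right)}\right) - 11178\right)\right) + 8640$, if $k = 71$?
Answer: $- \frac{2376866}{71} \approx -33477.0$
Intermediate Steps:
$R{\left(l \right)} = \frac{1}{71}$
$\left(-31777 + \left(\left(838 + R{\left(-43 \right)}\right) - 11178\right)\right) + 8640 = \left(-31777 + \left(\left(838 + \frac{1}{71}\right) - 11178\right)\right) + 8640 = \left(-31777 + \left(\frac{59499}{71} - 11178\right)\right) + 8640 = \left(-31777 - \frac{734139}{71}\right) + 8640 = - \frac{2990306}{71} + 8640 = - \frac{2376866}{71}$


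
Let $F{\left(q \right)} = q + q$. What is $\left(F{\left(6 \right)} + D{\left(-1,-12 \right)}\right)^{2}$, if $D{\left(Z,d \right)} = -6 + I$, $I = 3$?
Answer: $81$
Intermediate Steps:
$D{\left(Z,d \right)} = -3$ ($D{\left(Z,d \right)} = -6 + 3 = -3$)
$F{\left(q \right)} = 2 q$
$\left(F{\left(6 \right)} + D{\left(-1,-12 \right)}\right)^{2} = \left(2 \cdot 6 - 3\right)^{2} = \left(12 - 3\right)^{2} = 9^{2} = 81$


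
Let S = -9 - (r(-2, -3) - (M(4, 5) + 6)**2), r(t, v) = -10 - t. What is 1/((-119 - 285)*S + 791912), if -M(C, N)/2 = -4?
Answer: 1/713132 ≈ 1.4023e-6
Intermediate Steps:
M(C, N) = 8 (M(C, N) = -2*(-4) = 8)
S = 195 (S = -9 - ((-10 - 1*(-2)) - (8 + 6)**2) = -9 - ((-10 + 2) - 1*14**2) = -9 - (-8 - 1*196) = -9 - (-8 - 196) = -9 - 1*(-204) = -9 + 204 = 195)
1/((-119 - 285)*S + 791912) = 1/((-119 - 285)*195 + 791912) = 1/(-404*195 + 791912) = 1/(-78780 + 791912) = 1/713132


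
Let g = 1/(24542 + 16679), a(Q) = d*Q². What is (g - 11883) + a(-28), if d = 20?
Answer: 156516138/41221 ≈ 3797.0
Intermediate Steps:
a(Q) = 20*Q²
g = 1/41221 ≈ 2.4259e-5
(g - 11883) + a(-28) = (1/41221 - 11883) + 20*(-28)² = -489829142/41221 + 20*784 = -489829142/41221 + 15680 = 156516138/41221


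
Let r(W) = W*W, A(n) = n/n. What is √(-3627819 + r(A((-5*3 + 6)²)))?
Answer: 89*I*√458 ≈ 1904.7*I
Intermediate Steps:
A(n) = 1
r(W) = W²
√(-3627819 + r(A((-5*3 + 6)²))) = √(-3627819 + 1²) = √(-3627819 + 1) = √(-3627818) = 89*I*√458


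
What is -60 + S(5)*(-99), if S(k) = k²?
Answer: -2535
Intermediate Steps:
-60 + S(5)*(-99) = -60 + 5²*(-99) = -60 + 25*(-99) = -60 - 2475 = -2535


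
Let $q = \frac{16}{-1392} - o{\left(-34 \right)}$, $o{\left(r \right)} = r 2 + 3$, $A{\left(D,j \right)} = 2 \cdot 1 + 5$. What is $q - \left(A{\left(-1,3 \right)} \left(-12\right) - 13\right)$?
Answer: $\frac{14093}{87} \approx 161.99$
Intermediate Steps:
$A{\left(D,j \right)} = 7$ ($A{\left(D,j \right)} = 2 + 5 = 7$)
$o{\left(r \right)} = 3 + 2 r$ ($o{\left(r \right)} = 2 r + 3 = 3 + 2 r$)
$q = \frac{5654}{87}$ ($q = \frac{16}{-1392} - \left(3 + 2 \left(-34\right)\right) = 16 \left(- \frac{1}{1392}\right) - \left(3 - 68\right) = - \frac{1}{87} - -65 = - \frac{1}{87} + 65 = \frac{5654}{87} \approx 64.989$)
$q - \left(A{\left(-1,3 \right)} \left(-12\right) - 13\right) = \frac{5654}{87} - \left(7 \left(-12\right) - 13\right) = \frac{5654}{87} - \left(-84 - 13\right) = \frac{5654}{87} - -97 = \frac{5654}{87} + 97 = \frac{14093}{87}$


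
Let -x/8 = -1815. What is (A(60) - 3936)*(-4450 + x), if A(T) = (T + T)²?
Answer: 105372480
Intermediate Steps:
x = 14520 (x = -8*(-1815) = 14520)
A(T) = 4*T² (A(T) = (2*T)² = 4*T²)
(A(60) - 3936)*(-4450 + x) = (4*60² - 3936)*(-4450 + 14520) = (4*3600 - 3936)*10070 = (14400 - 3936)*10070 = 10464*10070 = 105372480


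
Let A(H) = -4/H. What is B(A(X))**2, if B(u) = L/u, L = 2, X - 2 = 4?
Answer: 9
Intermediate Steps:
X = 6 (X = 2 + 4 = 6)
B(u) = 2/u
B(A(X))**2 = (2/((-4/6)))**2 = (2/((-4*1/6)))**2 = (2/(-2/3))**2 = (2*(-3/2))**2 = (-3)**2 = 9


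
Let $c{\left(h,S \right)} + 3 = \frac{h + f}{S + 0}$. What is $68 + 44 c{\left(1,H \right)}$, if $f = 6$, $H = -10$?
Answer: $- \frac{474}{5} \approx -94.8$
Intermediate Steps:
$c{\left(h,S \right)} = -3 + \frac{6 + h}{S}$ ($c{\left(h,S \right)} = -3 + \frac{h + 6}{S + 0} = -3 + \frac{6 + h}{S}$)
$68 + 44 c{\left(1,H \right)} = 68 + 44 \frac{6 + 1 - -30}{-10} = 68 + 44 \left(- \frac{6 + 1 + 30}{10}\right) = 68 + 44 \left(\left(- \frac{1}{10}\right) 37\right) = 68 + 44 \left(- \frac{37}{10}\right) = 68 - \frac{814}{5} = - \frac{474}{5}$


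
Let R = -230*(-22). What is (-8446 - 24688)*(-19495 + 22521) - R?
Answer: -100268544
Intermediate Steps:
R = 5060
(-8446 - 24688)*(-19495 + 22521) - R = (-8446 - 24688)*(-19495 + 22521) - 1*5060 = -33134*3026 - 5060 = -100263484 - 5060 = -100268544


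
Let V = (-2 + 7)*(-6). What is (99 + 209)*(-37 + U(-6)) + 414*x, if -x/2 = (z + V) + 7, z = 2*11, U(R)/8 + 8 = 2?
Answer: -25352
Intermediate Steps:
U(R) = -48 (U(R) = -64 + 8*2 = -64 + 16 = -48)
z = 22
V = -30 (V = 5*(-6) = -30)
x = 2 (x = -2*((22 - 30) + 7) = -2*(-8 + 7) = -2*(-1) = 2)
(99 + 209)*(-37 + U(-6)) + 414*x = (99 + 209)*(-37 - 48) + 414*2 = 308*(-85) + 828 = -26180 + 828 = -25352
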